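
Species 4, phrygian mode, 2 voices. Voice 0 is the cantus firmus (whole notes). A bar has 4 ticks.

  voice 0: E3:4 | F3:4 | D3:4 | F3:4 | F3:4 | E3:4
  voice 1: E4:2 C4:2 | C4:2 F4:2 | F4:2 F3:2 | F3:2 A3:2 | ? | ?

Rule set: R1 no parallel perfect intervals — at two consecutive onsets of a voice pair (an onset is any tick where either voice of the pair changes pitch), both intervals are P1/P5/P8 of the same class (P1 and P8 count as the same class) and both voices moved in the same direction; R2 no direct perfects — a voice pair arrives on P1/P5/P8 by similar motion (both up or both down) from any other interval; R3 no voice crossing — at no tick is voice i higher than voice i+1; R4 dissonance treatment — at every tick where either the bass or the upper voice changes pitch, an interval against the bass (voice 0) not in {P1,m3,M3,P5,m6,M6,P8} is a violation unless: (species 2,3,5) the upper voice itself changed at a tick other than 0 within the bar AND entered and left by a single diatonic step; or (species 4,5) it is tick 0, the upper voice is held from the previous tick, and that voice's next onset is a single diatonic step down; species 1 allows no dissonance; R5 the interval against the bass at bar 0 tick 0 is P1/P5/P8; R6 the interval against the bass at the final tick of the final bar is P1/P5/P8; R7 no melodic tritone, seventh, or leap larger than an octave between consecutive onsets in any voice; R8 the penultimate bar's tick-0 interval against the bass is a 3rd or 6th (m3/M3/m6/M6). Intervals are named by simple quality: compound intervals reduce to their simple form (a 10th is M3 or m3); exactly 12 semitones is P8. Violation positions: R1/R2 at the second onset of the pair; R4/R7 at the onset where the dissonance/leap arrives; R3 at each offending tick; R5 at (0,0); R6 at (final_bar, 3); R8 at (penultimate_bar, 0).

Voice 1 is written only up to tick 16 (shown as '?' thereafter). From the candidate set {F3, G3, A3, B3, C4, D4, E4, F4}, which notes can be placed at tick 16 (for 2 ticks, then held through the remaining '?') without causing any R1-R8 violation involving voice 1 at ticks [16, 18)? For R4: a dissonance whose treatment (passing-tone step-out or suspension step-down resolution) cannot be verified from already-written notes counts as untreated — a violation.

{A3, D4}

F3: violates R8
G3: violates R4,R8
A3: legal
B3: violates R4,R8
C4: violates R8
D4: legal
E4: violates R4,R8
F4: violates R8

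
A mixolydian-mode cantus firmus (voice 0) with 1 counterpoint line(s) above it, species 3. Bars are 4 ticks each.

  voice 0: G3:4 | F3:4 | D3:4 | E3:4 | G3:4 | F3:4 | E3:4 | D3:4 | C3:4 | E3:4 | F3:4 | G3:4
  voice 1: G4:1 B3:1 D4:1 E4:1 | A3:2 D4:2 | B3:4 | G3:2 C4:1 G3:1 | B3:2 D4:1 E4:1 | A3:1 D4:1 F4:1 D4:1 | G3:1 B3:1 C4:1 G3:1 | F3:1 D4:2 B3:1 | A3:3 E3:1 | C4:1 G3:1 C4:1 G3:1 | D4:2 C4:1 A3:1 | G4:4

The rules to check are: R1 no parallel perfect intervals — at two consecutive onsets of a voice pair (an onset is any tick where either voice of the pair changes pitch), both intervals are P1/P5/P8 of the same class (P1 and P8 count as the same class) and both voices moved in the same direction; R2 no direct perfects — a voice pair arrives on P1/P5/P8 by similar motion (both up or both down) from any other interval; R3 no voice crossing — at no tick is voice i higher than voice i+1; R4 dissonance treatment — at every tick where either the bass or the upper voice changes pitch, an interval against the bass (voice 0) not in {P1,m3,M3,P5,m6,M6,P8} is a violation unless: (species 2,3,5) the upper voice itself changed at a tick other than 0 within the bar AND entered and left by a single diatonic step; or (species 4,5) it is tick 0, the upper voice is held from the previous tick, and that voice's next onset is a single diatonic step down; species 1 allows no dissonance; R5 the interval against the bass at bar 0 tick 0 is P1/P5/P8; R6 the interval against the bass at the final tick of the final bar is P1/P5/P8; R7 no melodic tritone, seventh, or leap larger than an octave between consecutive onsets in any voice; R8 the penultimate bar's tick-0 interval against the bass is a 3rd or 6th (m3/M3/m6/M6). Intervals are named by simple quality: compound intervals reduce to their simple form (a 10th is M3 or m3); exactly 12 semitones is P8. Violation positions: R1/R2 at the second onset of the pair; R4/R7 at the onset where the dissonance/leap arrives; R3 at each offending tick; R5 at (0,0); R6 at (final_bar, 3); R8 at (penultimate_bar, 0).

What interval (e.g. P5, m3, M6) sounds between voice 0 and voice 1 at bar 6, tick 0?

m3

voice 0=E3 voice 1=G3 -> m3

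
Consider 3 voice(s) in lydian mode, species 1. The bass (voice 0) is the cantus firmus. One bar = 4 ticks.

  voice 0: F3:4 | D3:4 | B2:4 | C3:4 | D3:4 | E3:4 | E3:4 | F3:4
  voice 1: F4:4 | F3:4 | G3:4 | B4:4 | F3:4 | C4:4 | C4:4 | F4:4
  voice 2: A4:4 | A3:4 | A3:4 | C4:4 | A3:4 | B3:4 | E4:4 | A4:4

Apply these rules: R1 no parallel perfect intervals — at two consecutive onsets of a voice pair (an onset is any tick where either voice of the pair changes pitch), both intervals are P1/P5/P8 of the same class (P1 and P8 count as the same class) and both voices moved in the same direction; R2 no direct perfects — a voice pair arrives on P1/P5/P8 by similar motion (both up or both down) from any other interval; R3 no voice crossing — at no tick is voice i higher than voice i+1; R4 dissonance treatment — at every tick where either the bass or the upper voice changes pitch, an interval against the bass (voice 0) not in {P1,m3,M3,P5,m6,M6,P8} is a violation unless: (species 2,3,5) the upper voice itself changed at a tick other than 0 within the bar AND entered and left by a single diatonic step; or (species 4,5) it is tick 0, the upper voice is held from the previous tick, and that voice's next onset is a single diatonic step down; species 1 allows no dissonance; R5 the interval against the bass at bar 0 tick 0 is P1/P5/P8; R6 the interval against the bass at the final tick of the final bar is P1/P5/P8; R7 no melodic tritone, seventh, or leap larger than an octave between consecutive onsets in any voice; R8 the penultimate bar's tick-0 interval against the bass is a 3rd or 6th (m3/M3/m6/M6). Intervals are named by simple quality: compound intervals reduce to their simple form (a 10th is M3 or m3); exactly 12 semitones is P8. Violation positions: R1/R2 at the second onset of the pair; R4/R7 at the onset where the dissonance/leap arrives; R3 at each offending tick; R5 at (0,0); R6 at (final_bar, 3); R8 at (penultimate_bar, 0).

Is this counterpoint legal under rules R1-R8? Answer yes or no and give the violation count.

bar 0: v0=F3 v1=F4 v2=A4 (M3)
bar 1: v0=D3 v1=F3 v2=A3 (P5)
bar 2: v0=B2 v1=G3 v2=A3 (m7)
bar 3: v0=C3 v1=B4 v2=C4 (P8)
bar 4: v0=D3 v1=F3 v2=A3 (P5)
bar 5: v0=E3 v1=C4 v2=B3 (P5)
bar 6: v0=E3 v1=C4 v2=E4 (P8)
bar 7: v0=F3 v1=F4 v2=A4 (M3)
  R5 @ bar0.0: opens on M3
  R2 @ bar1.0: F3/A4 M3 -> D3/A3 P5 similar
  R4 @ bar2.0: B2/A3 m7 untreated
  R2 @ bar3.0: B2/A3 m7 -> C3/C4 P8 similar
  R3 @ bar3.0: B4 above C4
  R4 @ bar3.0: C3/B4 M7 untreated
  R7 @ bar3.0: G3->B4 leap 16st
  R3 @ bar3.1: B4 above C4
  R3 @ bar3.2: B4 above C4
  R3 @ bar3.3: B4 above C4
  R7 @ bar4.0: B4->F3 leap 18st
  R1 @ bar5.0: D3/A3 P5 -> E3/B3 P5 similar
  R3 @ bar5.0: C4 above B3
  R3 @ bar5.1: C4 above B3
  R3 @ bar5.2: C4 above B3
  R3 @ bar5.3: C4 above B3
  R8 @ bar6.0: penult P8 not 3rd/6th
  R2 @ bar7.0: E3/C4 m6 -> F3/F4 P8 similar
  R6 @ bar7.3: closes on M3

No (19 violations)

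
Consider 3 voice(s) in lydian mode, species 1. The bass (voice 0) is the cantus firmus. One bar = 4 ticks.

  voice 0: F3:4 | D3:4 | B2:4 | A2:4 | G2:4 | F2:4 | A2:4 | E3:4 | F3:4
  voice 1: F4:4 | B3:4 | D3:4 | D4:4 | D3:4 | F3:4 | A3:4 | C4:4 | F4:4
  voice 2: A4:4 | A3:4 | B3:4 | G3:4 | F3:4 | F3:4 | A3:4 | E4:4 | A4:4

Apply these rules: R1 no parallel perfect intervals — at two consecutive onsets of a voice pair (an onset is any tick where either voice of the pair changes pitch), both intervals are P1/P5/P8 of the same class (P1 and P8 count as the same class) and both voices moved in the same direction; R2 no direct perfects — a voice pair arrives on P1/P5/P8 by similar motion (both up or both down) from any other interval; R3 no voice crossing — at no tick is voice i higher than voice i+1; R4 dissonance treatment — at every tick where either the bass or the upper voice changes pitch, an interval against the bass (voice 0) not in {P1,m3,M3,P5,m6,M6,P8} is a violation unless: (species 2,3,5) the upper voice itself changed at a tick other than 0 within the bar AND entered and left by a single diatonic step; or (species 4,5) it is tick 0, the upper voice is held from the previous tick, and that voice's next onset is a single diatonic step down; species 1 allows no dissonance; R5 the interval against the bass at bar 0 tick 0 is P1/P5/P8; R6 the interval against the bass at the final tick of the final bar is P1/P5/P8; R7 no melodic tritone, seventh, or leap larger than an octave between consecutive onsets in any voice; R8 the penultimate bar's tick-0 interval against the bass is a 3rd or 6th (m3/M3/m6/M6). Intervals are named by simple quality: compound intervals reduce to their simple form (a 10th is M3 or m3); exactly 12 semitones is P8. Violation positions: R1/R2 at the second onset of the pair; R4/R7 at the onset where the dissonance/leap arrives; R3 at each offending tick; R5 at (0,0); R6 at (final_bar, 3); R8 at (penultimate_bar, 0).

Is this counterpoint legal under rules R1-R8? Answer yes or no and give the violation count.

No (22 violations)

bar 0: v0=F3 v1=F4 v2=A4 (M3)
bar 1: v0=D3 v1=B3 v2=A3 (P5)
bar 2: v0=B2 v1=D3 v2=B3 (P8)
bar 3: v0=A2 v1=D4 v2=G3 (m7)
bar 4: v0=G2 v1=D3 v2=F3 (m7)
bar 5: v0=F2 v1=F3 v2=F3 (P8)
bar 6: v0=A2 v1=A3 v2=A3 (P8)
bar 7: v0=E3 v1=C4 v2=E4 (P8)
bar 8: v0=F3 v1=F4 v2=A4 (M3)
  R5 @ bar0.0: opens on M3
  R2 @ bar1.0: F3/A4 M3 -> D3/A3 P5 similar
  R3 @ bar1.0: B3 above A3
  R7 @ bar1.0: F4->B3 leap 6st
  R3 @ bar1.1: B3 above A3
  R3 @ bar1.2: B3 above A3
  R3 @ bar1.3: B3 above A3
  R3 @ bar3.0: D4 above G3
  R4 @ bar3.0: A2/D4 P4 untreated
  R4 @ bar3.0: A2/G3 m7 untreated
  R3 @ bar3.1: D4 above G3
  R3 @ bar3.2: D4 above G3
  R3 @ bar3.3: D4 above G3
  R2 @ bar4.0: A2/D4 P4 -> G2/D3 P5 similar
  R4 @ bar4.0: G2/F3 m7 untreated
  R1 @ bar6.0: F2/F3 P8 -> A2/A3 P8 similar
  R1 @ bar6.0: F2/F3 P8 -> A2/A3 P8 similar
  R1 @ bar6.0: F3/F3 P1 -> A3/A3 P1 similar
  R1 @ bar7.0: A2/A3 P8 -> E3/E4 P8 similar
  R8 @ bar7.0: penult P8 not 3rd/6th
  R2 @ bar8.0: E3/C4 m6 -> F3/F4 P8 similar
  R6 @ bar8.3: closes on M3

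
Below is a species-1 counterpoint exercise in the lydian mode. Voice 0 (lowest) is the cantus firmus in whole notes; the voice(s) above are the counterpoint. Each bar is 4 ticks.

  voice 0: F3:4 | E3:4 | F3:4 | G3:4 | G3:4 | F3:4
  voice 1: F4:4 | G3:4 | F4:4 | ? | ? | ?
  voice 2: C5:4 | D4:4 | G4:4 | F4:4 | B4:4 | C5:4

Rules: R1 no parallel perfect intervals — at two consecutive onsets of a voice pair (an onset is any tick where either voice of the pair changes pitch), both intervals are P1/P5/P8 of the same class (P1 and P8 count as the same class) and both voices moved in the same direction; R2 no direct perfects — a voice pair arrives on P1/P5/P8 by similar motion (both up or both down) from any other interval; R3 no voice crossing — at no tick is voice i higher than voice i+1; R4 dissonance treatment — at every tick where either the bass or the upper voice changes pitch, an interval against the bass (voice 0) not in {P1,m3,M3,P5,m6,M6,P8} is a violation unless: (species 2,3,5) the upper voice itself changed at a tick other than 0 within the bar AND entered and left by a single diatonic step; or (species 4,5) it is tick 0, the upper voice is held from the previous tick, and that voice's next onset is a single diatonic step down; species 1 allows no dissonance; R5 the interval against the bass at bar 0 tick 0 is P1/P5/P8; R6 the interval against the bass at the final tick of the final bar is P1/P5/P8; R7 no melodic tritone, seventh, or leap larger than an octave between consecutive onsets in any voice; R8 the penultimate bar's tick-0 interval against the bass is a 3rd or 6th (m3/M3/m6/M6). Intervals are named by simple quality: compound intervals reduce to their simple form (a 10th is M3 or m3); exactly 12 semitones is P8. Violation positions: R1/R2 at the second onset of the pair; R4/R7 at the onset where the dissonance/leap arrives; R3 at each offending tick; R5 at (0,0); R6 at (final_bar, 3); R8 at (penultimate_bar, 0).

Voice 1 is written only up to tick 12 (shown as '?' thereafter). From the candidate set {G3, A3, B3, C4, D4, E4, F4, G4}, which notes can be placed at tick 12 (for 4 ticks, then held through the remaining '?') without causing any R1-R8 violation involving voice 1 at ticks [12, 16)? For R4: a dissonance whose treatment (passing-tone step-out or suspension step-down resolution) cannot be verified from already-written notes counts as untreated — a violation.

{D4, E4}

G3: violates R7
A3: violates R4
B3: violates R7
C4: violates R4
D4: legal
E4: legal
F4: violates R4
G4: violates R1,R3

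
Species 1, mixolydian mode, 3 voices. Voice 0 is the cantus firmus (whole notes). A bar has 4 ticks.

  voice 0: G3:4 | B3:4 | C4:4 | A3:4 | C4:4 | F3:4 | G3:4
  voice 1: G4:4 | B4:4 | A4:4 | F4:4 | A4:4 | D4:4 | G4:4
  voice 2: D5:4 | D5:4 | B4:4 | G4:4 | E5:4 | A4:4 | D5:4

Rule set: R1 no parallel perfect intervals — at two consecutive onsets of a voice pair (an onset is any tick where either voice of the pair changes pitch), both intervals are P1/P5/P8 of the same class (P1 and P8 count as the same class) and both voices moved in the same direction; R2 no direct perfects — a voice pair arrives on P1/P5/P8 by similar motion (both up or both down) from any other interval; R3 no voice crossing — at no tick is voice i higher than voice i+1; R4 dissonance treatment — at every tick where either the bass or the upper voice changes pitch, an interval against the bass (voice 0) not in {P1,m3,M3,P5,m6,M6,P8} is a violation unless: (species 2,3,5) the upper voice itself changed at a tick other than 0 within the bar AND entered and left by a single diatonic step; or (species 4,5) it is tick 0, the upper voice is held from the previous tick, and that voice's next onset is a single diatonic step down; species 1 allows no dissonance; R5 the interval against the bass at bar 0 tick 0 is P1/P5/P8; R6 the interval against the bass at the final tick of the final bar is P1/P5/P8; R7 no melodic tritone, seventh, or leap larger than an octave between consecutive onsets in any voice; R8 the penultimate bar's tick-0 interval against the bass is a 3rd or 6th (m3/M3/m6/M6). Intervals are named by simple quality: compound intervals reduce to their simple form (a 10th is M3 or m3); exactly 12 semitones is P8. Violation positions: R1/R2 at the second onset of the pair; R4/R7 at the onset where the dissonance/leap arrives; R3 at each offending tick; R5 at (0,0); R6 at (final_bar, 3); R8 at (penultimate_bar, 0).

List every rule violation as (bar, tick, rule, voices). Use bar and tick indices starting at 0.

bar 0: v0=G3 v1=G4 v2=D5 downbeat P5
bar 1: v0=B3 v1=B4 v2=D5 downbeat m3
bar 2: v0=C4 v1=A4 v2=B4 downbeat M7
bar 3: v0=A3 v1=F4 v2=G4 downbeat m7
bar 4: v0=C4 v1=A4 v2=E5 downbeat M3
bar 5: v0=F3 v1=D4 v2=A4 downbeat M3
bar 6: v0=G3 v1=G4 v2=D5 downbeat P5
  -> R1 @ bar 1 tick 0 v(0, 1): G3/G4 P8 -> B3/B4 P8 similar
  -> R4 @ bar 2 tick 0 v(0, 2): C4/B4 M7 untreated
  -> R4 @ bar 3 tick 0 v(0, 2): A3/G4 m7 untreated
  -> R2 @ bar 4 tick 0 v(1, 2): F4/G4 M2 -> A4/E5 P5 similar
  -> R1 @ bar 5 tick 0 v(1, 2): A4/E5 P5 -> D4/A4 P5 similar
  -> R1 @ bar 6 tick 0 v(1, 2): D4/A4 P5 -> G4/D5 P5 similar
  -> R2 @ bar 6 tick 0 v(0, 1): F3/D4 M6 -> G3/G4 P8 similar
  -> R2 @ bar 6 tick 0 v(0, 2): F3/A4 M3 -> G3/D5 P5 similar

(1, 0, R1, (0, 1))
(2, 0, R4, (0, 2))
(3, 0, R4, (0, 2))
(4, 0, R2, (1, 2))
(5, 0, R1, (1, 2))
(6, 0, R1, (1, 2))
(6, 0, R2, (0, 1))
(6, 0, R2, (0, 2))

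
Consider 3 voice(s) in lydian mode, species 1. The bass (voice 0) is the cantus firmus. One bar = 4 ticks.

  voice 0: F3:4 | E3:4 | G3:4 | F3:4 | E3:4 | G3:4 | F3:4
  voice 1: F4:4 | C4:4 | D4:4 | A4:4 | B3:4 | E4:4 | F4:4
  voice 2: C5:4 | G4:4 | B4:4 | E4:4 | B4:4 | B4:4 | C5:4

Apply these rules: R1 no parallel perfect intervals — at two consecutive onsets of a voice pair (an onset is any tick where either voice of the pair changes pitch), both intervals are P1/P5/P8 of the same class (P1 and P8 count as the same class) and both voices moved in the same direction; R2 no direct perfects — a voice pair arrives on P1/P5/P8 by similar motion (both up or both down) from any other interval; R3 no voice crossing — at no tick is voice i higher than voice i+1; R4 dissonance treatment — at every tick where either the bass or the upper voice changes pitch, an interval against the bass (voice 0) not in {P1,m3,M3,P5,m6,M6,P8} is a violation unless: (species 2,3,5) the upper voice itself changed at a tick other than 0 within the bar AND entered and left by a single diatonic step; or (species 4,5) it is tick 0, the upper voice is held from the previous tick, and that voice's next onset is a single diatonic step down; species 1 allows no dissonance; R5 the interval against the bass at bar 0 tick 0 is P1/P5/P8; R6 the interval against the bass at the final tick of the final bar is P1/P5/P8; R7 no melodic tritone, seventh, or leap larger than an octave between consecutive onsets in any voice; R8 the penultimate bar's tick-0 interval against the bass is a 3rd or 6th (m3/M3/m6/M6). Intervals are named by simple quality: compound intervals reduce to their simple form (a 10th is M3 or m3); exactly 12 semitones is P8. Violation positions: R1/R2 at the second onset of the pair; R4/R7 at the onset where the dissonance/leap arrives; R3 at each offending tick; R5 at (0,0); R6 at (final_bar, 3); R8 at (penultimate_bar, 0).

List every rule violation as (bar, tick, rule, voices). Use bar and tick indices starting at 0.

bar 0: v0=F3 v1=F4 v2=C5 downbeat P5
bar 1: v0=E3 v1=C4 v2=G4 downbeat m3
bar 2: v0=G3 v1=D4 v2=B4 downbeat M3
bar 3: v0=F3 v1=A4 v2=E4 downbeat M7
bar 4: v0=E3 v1=B3 v2=B4 downbeat P5
bar 5: v0=G3 v1=E4 v2=B4 downbeat M3
bar 6: v0=F3 v1=F4 v2=C5 downbeat P5
  -> R1 @ bar 1 tick 0 v(1, 2): F4/C5 P5 -> C4/G4 P5 similar
  -> R2 @ bar 2 tick 0 v(0, 1): E3/C4 m6 -> G3/D4 P5 similar
  -> R3 @ bar 3 tick 0 v(1, 2): A4 above E4
  -> R4 @ bar 3 tick 0 v(0, 2): F3/E4 M7 untreated
  -> R3 @ bar 3 tick 1 v(1, 2): A4 above E4
  -> R3 @ bar 3 tick 2 v(1, 2): A4 above E4
  -> R3 @ bar 3 tick 3 v(1, 2): A4 above E4
  -> R2 @ bar 4 tick 0 v(0, 1): F3/A4 M3 -> E3/B3 P5 similar
  -> R7 @ bar 4 tick 0 v(1,): A4->B3 leap 10st
  -> R1 @ bar 6 tick 0 v(1, 2): E4/B4 P5 -> F4/C5 P5 similar

(1, 0, R1, (1, 2))
(2, 0, R2, (0, 1))
(3, 0, R3, (1, 2))
(3, 0, R4, (0, 2))
(3, 1, R3, (1, 2))
(3, 2, R3, (1, 2))
(3, 3, R3, (1, 2))
(4, 0, R2, (0, 1))
(4, 0, R7, (1,))
(6, 0, R1, (1, 2))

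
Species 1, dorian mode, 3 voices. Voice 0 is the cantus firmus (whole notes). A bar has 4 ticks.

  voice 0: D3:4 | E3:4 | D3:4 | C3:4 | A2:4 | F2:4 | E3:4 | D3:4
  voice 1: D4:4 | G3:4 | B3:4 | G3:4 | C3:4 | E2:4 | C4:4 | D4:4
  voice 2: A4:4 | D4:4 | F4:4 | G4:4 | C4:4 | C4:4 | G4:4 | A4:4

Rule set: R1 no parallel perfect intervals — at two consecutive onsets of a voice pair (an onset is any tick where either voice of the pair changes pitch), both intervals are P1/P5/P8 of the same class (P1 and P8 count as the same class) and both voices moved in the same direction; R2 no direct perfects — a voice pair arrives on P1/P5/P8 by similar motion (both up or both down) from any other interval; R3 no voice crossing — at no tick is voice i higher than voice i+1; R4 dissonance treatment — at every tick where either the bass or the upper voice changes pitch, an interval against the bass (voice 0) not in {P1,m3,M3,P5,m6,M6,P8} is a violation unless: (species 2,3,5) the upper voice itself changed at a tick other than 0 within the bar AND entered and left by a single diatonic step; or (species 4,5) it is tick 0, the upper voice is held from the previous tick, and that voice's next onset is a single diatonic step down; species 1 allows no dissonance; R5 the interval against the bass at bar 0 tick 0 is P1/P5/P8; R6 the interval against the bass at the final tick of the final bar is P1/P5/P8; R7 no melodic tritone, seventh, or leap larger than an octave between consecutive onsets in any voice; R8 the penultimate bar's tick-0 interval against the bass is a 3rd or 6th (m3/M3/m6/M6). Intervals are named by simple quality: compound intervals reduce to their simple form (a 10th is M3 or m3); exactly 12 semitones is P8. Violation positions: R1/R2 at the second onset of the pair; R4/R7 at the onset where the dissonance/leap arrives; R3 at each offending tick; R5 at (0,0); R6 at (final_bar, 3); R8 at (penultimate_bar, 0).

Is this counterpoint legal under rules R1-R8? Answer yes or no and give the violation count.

bar 0: v0=D3 v1=D4 v2=A4 (P5)
bar 1: v0=E3 v1=G3 v2=D4 (m7)
bar 2: v0=D3 v1=B3 v2=F4 (m3)
bar 3: v0=C3 v1=G3 v2=G4 (P5)
bar 4: v0=A2 v1=C3 v2=C4 (m3)
bar 5: v0=F2 v1=E2 v2=C4 (P5)
bar 6: v0=E3 v1=C4 v2=G4 (m3)
bar 7: v0=D3 v1=D4 v2=A4 (P5)
  R1 @ bar1.0: D4/A4 P5 -> G3/D4 P5 similar
  R4 @ bar1.0: E3/D4 m7 untreated
  R2 @ bar3.0: D3/B3 M6 -> C3/G3 P5 similar
  R1 @ bar4.0: G3/G4 P8 -> C3/C4 P8 similar
  R3 @ bar5.0: F2 above E2
  R4 @ bar5.0: F2/E2 m2 untreated
  R3 @ bar5.1: F2 above E2
  R3 @ bar5.2: F2 above E2
  R3 @ bar5.3: F2 above E2
  R2 @ bar6.0: E2/C4 m6 -> C4/G4 P5 similar
  R7 @ bar6.0: F2->E3 leap 11st
  R7 @ bar6.0: E2->C4 leap 20st
  R1 @ bar7.0: C4/G4 P5 -> D4/A4 P5 similar

No (13 violations)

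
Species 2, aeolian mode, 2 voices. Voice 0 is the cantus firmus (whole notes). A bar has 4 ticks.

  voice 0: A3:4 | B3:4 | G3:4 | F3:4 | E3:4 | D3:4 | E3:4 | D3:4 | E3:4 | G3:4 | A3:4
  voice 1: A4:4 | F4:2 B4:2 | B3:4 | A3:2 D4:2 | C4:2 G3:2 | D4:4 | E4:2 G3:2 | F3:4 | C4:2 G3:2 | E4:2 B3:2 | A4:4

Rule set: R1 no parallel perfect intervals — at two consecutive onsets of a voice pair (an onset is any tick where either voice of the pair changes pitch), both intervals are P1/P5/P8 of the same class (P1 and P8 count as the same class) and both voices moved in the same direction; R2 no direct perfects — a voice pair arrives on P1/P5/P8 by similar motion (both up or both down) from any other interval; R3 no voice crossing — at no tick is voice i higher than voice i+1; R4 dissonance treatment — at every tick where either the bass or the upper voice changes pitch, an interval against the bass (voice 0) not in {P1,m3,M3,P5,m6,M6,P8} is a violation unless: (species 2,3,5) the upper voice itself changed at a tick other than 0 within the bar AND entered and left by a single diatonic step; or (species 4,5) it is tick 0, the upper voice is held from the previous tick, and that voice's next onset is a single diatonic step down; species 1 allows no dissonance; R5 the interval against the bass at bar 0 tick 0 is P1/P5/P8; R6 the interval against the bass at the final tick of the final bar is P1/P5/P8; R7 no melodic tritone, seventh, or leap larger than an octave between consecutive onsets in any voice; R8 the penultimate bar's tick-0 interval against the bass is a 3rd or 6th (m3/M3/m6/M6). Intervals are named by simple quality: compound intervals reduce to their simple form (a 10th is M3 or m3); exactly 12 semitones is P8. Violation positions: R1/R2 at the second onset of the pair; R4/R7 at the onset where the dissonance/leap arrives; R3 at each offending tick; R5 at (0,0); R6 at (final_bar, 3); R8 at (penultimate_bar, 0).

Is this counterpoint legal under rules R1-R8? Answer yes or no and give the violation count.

bar 0: v0=A3 v1=A4 (P8)
bar 1: v0=B3 v1=F4 (TT)
bar 2: v0=G3 v1=B3 (M3)
bar 3: v0=F3 v1=A3 (M3)
bar 4: v0=E3 v1=C4 (m6)
bar 5: v0=D3 v1=D4 (P8)
bar 6: v0=E3 v1=E4 (P8)
bar 7: v0=D3 v1=F3 (m3)
bar 8: v0=E3 v1=C4 (m6)
bar 9: v0=G3 v1=E4 (M6)
bar 10: v0=A3 v1=A4 (P8)
  R4 @ bar1.0: B3/F4 TT untreated
  R7 @ bar1.2: F4->B4 leap 6st
  R1 @ bar6.0: D3/D4 P8 -> E3/E4 P8 similar
  R2 @ bar10.0: G3/B3 M3 -> A3/A4 P8 similar
  R7 @ bar10.0: B3->A4 leap 10st

No (5 violations)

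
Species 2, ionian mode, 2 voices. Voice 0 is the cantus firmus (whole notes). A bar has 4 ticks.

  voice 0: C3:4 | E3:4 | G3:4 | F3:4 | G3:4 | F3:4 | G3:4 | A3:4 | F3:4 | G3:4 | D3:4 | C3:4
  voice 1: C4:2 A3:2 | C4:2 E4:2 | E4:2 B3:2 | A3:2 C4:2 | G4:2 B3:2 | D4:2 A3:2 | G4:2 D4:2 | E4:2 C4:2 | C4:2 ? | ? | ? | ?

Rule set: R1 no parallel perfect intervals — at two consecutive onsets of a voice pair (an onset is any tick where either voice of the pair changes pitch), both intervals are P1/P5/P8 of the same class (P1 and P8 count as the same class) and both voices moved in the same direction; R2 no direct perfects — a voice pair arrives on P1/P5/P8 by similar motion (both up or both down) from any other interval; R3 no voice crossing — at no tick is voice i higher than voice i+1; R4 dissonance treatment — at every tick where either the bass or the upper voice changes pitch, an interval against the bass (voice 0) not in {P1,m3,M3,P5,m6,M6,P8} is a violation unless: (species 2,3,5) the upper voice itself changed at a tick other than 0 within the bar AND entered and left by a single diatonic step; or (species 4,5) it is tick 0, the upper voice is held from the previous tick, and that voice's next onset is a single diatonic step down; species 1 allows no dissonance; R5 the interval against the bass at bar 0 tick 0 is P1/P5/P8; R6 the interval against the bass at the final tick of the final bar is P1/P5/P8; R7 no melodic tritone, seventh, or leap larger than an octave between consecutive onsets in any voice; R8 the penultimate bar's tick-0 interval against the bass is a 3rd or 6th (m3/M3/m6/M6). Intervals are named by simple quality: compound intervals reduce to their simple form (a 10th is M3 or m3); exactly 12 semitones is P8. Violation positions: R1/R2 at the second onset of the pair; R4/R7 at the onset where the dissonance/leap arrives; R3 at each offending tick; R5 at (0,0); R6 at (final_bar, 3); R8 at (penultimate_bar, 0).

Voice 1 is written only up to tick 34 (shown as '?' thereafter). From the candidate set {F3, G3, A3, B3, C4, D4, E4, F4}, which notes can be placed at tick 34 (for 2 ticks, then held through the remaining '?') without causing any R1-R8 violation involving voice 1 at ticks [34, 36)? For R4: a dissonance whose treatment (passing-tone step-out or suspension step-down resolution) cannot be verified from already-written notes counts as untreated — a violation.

F3: legal
G3: violates R4
A3: legal
B3: violates R4
C4: legal
D4: legal
E4: violates R4
F4: legal

{A3, C4, D4, F3, F4}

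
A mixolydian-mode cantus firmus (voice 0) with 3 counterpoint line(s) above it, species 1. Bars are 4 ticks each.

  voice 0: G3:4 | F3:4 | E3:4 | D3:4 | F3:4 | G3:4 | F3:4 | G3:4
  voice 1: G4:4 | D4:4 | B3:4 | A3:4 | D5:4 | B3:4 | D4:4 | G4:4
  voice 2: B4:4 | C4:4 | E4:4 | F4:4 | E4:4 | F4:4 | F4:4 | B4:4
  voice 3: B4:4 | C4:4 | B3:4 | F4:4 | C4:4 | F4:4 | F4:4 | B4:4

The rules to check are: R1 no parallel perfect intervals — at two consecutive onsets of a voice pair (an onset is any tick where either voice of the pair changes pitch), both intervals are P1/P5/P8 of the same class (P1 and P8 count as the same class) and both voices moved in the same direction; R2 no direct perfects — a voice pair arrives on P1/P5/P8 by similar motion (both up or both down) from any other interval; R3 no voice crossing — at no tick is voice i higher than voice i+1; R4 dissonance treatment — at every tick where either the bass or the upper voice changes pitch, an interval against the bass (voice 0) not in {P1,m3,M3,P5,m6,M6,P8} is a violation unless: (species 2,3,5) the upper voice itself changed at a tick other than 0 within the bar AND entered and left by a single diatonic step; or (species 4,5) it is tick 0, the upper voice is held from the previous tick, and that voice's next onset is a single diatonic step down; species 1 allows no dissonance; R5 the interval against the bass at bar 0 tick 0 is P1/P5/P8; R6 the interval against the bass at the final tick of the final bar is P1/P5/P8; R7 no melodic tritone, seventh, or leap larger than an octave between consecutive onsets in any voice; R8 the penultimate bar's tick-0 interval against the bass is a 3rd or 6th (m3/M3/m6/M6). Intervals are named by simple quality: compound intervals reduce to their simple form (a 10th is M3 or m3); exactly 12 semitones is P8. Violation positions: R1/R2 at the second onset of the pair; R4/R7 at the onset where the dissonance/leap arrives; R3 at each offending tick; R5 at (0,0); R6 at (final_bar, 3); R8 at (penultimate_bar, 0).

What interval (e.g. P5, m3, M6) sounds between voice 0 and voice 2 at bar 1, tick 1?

P5

voice 0=F3 voice 2=C4 -> P5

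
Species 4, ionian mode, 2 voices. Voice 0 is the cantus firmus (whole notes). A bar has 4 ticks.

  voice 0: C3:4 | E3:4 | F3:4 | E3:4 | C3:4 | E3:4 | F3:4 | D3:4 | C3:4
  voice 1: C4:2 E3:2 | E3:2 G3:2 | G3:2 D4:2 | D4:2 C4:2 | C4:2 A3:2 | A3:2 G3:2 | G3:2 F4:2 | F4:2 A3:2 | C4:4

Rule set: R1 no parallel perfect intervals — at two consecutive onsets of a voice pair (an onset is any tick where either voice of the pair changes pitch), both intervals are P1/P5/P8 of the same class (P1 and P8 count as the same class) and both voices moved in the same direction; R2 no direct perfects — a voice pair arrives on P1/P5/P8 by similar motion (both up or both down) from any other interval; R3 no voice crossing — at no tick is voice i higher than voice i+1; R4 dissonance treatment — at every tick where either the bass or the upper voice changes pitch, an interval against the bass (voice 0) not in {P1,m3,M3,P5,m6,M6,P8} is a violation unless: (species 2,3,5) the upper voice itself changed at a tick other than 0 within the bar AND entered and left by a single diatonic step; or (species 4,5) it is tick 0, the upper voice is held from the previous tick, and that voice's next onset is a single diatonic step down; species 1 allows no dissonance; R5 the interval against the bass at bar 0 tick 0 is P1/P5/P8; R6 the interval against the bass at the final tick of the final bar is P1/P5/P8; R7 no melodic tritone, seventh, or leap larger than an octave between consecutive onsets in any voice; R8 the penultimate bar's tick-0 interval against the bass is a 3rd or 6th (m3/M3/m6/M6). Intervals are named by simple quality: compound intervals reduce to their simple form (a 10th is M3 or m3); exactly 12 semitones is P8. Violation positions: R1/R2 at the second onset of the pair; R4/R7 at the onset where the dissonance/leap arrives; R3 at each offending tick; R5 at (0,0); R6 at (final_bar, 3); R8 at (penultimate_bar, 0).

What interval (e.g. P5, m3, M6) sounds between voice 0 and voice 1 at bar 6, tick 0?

M2

voice 0=F3 voice 1=G3 -> M2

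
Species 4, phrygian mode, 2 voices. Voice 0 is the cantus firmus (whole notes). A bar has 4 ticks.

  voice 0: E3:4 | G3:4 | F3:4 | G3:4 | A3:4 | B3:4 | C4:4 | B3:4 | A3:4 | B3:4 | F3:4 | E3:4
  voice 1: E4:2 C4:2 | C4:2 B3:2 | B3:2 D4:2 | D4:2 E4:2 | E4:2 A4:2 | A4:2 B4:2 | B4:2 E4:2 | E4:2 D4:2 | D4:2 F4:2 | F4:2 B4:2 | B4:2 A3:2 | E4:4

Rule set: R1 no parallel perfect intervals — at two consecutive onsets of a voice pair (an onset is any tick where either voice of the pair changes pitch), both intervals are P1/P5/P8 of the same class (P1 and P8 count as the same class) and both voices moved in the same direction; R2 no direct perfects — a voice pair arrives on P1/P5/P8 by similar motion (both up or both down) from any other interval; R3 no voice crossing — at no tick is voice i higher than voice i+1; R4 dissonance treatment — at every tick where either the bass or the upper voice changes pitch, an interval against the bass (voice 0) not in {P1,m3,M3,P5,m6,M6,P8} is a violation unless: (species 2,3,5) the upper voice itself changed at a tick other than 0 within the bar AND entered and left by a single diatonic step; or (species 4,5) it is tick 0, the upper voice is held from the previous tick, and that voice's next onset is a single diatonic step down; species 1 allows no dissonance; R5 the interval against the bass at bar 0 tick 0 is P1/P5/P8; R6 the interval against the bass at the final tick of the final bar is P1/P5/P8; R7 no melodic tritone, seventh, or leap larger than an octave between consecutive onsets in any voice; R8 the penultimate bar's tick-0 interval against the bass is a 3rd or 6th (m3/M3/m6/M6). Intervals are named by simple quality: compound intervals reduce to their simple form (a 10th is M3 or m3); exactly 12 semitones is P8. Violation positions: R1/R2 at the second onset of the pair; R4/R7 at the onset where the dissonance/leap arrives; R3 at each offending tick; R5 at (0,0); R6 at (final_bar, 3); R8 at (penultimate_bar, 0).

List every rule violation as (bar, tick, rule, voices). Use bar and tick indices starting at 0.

bar 0: v0=E3 v1=E4 downbeat P8
bar 1: v0=G3 v1=C4 downbeat P4
bar 2: v0=F3 v1=B3 downbeat TT
bar 3: v0=G3 v1=D4 downbeat P5
bar 4: v0=A3 v1=E4 downbeat P5
bar 5: v0=B3 v1=A4 downbeat m7
bar 6: v0=C4 v1=B4 downbeat M7
bar 7: v0=B3 v1=E4 downbeat P4
bar 8: v0=A3 v1=D4 downbeat P4
bar 9: v0=B3 v1=F4 downbeat TT
bar 10: v0=F3 v1=B4 downbeat TT
bar 11: v0=E3 v1=E4 downbeat P8
  -> R4 @ bar 2 tick 0 v(0, 1): F3/B3 TT untreated
  -> R4 @ bar 5 tick 0 v(0, 1): B3/A4 m7 untreated
  -> R4 @ bar 6 tick 0 v(0, 1): C4/B4 M7 untreated
  -> R4 @ bar 8 tick 0 v(0, 1): A3/D4 P4 untreated
  -> R4 @ bar 9 tick 0 v(0, 1): B3/F4 TT untreated
  -> R7 @ bar 9 tick 2 v(1,): F4->B4 leap 6st
  -> R4 @ bar 10 tick 0 v(0, 1): F3/B4 TT untreated
  -> R7 @ bar 10 tick 0 v(0,): B3->F3 leap 6st
  -> R8 @ bar 10 tick 0 v(0, 1): penult TT not 3rd/6th
  -> R7 @ bar 10 tick 2 v(1,): B4->A3 leap 14st

(2, 0, R4, (0, 1))
(5, 0, R4, (0, 1))
(6, 0, R4, (0, 1))
(8, 0, R4, (0, 1))
(9, 0, R4, (0, 1))
(9, 2, R7, (1,))
(10, 0, R4, (0, 1))
(10, 0, R7, (0,))
(10, 0, R8, (0, 1))
(10, 2, R7, (1,))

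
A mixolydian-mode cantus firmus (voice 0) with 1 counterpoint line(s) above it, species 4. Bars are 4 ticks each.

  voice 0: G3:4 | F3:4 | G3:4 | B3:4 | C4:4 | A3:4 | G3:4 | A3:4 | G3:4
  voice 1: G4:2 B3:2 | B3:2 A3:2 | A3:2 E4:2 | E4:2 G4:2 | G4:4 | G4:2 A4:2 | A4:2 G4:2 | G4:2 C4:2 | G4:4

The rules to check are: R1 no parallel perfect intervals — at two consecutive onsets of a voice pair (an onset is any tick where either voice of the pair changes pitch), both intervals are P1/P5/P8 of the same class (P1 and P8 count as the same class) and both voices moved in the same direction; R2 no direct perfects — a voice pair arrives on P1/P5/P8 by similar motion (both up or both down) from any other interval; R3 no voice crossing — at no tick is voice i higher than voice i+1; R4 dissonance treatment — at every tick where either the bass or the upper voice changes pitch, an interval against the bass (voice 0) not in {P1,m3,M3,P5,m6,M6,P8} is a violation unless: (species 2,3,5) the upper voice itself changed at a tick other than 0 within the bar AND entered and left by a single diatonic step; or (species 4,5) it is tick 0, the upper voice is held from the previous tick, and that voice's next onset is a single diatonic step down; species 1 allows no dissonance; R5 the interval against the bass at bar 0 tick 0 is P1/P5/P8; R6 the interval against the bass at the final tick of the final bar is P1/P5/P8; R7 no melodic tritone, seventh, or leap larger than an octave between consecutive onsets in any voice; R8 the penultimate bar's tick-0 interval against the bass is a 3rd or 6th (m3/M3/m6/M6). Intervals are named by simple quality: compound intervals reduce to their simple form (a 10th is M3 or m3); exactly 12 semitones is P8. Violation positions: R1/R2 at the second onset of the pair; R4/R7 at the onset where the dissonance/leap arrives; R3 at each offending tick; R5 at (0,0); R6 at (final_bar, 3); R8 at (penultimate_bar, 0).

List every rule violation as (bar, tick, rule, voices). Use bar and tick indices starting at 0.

bar 0: v0=G3 v1=G4 downbeat P8
bar 1: v0=F3 v1=B3 downbeat TT
bar 2: v0=G3 v1=A3 downbeat M2
bar 3: v0=B3 v1=E4 downbeat P4
bar 4: v0=C4 v1=G4 downbeat P5
bar 5: v0=A3 v1=G4 downbeat m7
bar 6: v0=G3 v1=A4 downbeat M2
bar 7: v0=A3 v1=G4 downbeat m7
bar 8: v0=G3 v1=G4 downbeat P8
  -> R4 @ bar 2 tick 0 v(0, 1): G3/A3 M2 untreated
  -> R4 @ bar 3 tick 0 v(0, 1): B3/E4 P4 untreated
  -> R4 @ bar 5 tick 0 v(0, 1): A3/G4 m7 untreated
  -> R4 @ bar 7 tick 0 v(0, 1): A3/G4 m7 untreated
  -> R8 @ bar 7 tick 0 v(0, 1): penult m7 not 3rd/6th

(2, 0, R4, (0, 1))
(3, 0, R4, (0, 1))
(5, 0, R4, (0, 1))
(7, 0, R4, (0, 1))
(7, 0, R8, (0, 1))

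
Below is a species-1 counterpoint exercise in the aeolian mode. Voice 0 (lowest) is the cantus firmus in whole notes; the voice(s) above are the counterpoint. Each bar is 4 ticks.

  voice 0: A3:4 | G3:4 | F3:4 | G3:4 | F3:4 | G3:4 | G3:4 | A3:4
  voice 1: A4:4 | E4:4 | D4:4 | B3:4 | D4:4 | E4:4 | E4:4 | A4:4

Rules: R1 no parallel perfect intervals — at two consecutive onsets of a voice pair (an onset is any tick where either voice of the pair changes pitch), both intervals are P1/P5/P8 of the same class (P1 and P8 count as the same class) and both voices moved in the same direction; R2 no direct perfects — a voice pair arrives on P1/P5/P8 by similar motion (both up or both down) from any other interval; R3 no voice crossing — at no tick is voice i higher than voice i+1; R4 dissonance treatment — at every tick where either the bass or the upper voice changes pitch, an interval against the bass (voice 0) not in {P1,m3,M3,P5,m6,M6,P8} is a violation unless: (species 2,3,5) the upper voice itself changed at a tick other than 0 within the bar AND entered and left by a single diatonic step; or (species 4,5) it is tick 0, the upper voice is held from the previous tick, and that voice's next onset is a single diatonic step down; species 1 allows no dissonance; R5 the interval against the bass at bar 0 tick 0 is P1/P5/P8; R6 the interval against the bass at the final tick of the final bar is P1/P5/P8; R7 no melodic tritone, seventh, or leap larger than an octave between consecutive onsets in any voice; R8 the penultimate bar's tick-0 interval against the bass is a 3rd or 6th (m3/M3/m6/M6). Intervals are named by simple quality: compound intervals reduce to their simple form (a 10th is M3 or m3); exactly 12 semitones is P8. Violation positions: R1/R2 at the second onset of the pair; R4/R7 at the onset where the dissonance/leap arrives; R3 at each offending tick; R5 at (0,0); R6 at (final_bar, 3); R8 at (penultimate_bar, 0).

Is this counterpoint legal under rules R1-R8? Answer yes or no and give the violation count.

bar 0: v0=A3 v1=A4 (P8)
bar 1: v0=G3 v1=E4 (M6)
bar 2: v0=F3 v1=D4 (M6)
bar 3: v0=G3 v1=B3 (M3)
bar 4: v0=F3 v1=D4 (M6)
bar 5: v0=G3 v1=E4 (M6)
bar 6: v0=G3 v1=E4 (M6)
bar 7: v0=A3 v1=A4 (P8)
  R2 @ bar7.0: G3/E4 M6 -> A3/A4 P8 similar

No (1 violations)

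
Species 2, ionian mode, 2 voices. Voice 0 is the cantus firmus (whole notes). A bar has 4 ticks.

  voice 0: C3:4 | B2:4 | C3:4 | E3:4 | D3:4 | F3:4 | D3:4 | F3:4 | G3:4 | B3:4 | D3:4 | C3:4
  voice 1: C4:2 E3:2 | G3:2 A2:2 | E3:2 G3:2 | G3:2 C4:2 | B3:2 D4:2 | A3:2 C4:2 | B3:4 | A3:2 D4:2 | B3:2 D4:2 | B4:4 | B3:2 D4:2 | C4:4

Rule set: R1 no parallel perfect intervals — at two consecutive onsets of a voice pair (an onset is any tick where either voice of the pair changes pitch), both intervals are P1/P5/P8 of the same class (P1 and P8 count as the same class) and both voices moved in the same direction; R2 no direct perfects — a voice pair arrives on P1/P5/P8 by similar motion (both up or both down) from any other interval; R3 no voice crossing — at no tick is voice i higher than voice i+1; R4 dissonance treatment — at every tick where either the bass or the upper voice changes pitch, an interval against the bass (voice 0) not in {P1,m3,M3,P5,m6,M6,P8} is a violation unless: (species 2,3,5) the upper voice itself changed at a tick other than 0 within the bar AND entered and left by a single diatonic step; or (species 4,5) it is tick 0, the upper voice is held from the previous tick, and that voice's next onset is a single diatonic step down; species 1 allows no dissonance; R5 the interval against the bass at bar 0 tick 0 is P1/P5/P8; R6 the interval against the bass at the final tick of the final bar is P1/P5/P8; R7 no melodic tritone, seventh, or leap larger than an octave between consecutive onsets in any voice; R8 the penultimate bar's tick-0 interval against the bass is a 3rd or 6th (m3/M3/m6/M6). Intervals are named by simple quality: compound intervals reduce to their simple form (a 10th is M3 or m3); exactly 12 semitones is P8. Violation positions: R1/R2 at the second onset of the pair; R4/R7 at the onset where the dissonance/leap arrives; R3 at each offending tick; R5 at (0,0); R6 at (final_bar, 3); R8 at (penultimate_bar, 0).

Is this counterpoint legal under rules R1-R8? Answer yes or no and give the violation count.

No (6 violations)

bar 0: v0=C3 v1=C4 (P8)
bar 1: v0=B2 v1=G3 (m6)
bar 2: v0=C3 v1=E3 (M3)
bar 3: v0=E3 v1=G3 (m3)
bar 4: v0=D3 v1=B3 (M6)
bar 5: v0=F3 v1=A3 (M3)
bar 6: v0=D3 v1=B3 (M6)
bar 7: v0=F3 v1=A3 (M3)
bar 8: v0=G3 v1=B3 (M3)
bar 9: v0=B3 v1=B4 (P8)
bar 10: v0=D3 v1=B3 (M6)
bar 11: v0=C3 v1=C4 (P8)
  R3 @ bar1.2: B2 above A2
  R4 @ bar1.2: B2/A2 M2 untreated
  R7 @ bar1.2: G3->A2 leap 10st
  R3 @ bar1.3: B2 above A2
  R2 @ bar9.0: G3/D4 P5 -> B3/B4 P8 similar
  R1 @ bar11.0: D3/D4 P8 -> C3/C4 P8 similar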